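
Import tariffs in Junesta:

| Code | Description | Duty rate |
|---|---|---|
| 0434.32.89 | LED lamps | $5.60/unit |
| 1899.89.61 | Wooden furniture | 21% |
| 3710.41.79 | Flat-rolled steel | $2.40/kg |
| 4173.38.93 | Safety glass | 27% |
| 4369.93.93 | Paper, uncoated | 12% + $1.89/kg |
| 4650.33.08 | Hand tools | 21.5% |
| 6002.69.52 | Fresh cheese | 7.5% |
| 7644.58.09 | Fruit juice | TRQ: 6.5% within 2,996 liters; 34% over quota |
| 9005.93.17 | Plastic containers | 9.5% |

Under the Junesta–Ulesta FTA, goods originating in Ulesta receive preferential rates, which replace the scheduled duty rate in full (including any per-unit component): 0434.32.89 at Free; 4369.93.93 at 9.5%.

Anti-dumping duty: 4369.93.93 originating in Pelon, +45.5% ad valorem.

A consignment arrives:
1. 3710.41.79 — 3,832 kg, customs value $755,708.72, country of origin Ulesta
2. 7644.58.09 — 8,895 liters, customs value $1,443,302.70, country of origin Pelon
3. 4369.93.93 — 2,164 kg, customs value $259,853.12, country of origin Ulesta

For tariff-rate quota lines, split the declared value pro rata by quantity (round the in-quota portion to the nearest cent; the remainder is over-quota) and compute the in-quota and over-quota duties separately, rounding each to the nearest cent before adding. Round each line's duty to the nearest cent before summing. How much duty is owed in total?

Line 1 (3710.41.79, Ulesta, 3,832 kg, $755,708.72):
Base rate for 3710.41.79 is $2.40/kg.
Origin Ulesta is the FTA partner but 3710.41.79 is not on the preference list; base rate stands.
Duty = 3,832 × $2.40 = $9,196.80.
Line 2 (7644.58.09, Pelon, 8,895 liters, $1,443,302.70):
Code 7644.58.09 is under a tariff-rate quota (threshold 2,996 liters). In-quota: 2,996 liters at 6.5%; over-quota: 5,899 liters at 34%.
Pro-rata value split: in-quota = $1,443,302.70 × 2,996/8,895 = $486,130.96; over-quota = $1,443,302.70 − $486,130.96 = $957,171.74.
In-quota duty = $486,130.96 × 6.5% = $31,598.51. Over-quota duty = $957,171.74 × 34% = $325,438.39.
Line duty = $31,598.51 + $325,438.39 = $357,036.90.
Line 3 (4369.93.93, Ulesta, 2,164 kg, $259,853.12):
Base rate for 4369.93.93 is 12% + $1.89/kg.
Origin Ulesta qualifies under the Junesta–Ulesta agreement and 4369.93.93 is covered: preferential rate 9.5% applies instead.
The additional-duty order on 4369.93.93 targets Pelon, not Ulesta; it does not apply.
Duty = $259,853.12 × 9.5% = $24,686.05.
Total = $9,196.80 + $357,036.90 + $24,686.05 = $390,919.75.

$390,919.75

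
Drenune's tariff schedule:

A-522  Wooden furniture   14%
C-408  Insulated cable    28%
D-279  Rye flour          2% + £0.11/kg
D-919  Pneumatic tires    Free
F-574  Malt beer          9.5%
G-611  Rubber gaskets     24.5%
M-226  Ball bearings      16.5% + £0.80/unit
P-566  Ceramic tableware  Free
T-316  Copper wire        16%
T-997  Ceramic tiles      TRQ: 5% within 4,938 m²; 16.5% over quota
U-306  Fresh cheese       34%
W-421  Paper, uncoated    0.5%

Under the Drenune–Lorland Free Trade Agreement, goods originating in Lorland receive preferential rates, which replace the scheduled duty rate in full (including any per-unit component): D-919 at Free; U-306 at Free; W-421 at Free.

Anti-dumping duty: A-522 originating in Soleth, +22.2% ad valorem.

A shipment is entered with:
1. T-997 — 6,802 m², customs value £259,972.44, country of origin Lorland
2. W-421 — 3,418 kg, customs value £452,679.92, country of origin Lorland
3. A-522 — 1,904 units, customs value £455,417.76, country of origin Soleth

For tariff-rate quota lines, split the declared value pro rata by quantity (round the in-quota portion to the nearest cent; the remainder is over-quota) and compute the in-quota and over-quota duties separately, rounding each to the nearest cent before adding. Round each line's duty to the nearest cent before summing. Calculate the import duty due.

£186,052.69

Line 1 (T-997, Lorland, 6,802 m², £259,972.44):
Code T-997 is under a tariff-rate quota (threshold 4,938 m²). In-quota: 4,938 m² at 5%; over-quota: 1,864 m² at 16.5%.
Pro-rata value split: in-quota = £259,972.44 × 4,938/6,802 = £188,730.36; over-quota = £259,972.44 − £188,730.36 = £71,242.08.
In-quota duty = £188,730.36 × 5% = £9,436.52. Over-quota duty = £71,242.08 × 16.5% = £11,754.94.
Line duty = £9,436.52 + £11,754.94 = £21,191.46.
Line 2 (W-421, Lorland, 3,418 kg, £452,679.92):
Base rate for W-421 is 0.5%.
Origin Lorland qualifies under the Drenune–Lorland agreement and W-421 is covered: preferential rate Free applies instead.
Duty = £452,679.92 × 0% = £0.00.
Line 3 (A-522, Soleth, 1,904 units, £455,417.76):
Base rate for A-522 is 14%.
Additional duty on A-522 from Soleth: +22.2%. Applied ad valorem rate: 14% + 22.2% = 36.2%.
Duty = £455,417.76 × 36.2% = £164,861.23.
Total = £21,191.46 + £0.00 + £164,861.23 = £186,052.69.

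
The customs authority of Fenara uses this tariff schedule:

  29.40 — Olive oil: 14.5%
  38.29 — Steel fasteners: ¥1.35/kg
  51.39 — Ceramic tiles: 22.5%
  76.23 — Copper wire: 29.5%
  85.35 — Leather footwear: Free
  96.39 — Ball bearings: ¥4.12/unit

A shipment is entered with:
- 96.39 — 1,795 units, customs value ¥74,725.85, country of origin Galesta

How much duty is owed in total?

¥7,395.40

Line 1 (96.39, Galesta, 1,795 units, ¥74,725.85):
Base rate for 96.39 is ¥4.12/unit.
Duty = 1,795 × ¥4.12 = ¥7,395.40.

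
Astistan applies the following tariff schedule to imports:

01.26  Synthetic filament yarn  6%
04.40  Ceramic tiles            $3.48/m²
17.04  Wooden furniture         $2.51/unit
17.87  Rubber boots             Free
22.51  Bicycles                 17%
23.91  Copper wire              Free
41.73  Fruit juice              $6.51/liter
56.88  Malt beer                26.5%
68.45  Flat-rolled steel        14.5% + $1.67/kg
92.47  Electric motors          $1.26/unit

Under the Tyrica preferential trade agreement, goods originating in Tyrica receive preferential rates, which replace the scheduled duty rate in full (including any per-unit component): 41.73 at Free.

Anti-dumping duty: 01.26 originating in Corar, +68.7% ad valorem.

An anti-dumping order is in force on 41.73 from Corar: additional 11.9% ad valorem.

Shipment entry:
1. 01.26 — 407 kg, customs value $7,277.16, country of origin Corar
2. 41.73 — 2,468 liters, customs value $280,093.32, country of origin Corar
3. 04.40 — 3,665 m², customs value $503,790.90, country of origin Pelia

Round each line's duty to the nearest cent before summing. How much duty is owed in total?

Line 1 (01.26, Corar, 407 kg, $7,277.16):
Base rate for 01.26 is 6%.
Additional duty on 01.26 from Corar: +68.7%. Applied ad valorem rate: 6% + 68.7% = 74.7%.
Duty = $7,277.16 × 74.7% = $5,436.04.
Line 2 (41.73, Corar, 2,468 liters, $280,093.32):
Base rate for 41.73 is $6.51/liter.
41.73 has an FTA preferential rate, but origin Corar is not Tyrica; base rate stands.
Additional duty on 41.73 from Corar: +11.9% ad valorem. Applied ad valorem rate = 11.9%.
Duty = $280,093.32 × 11.9% + 2,468 × $6.51 = $49,397.79.
Line 3 (04.40, Pelia, 3,665 m², $503,790.90):
Base rate for 04.40 is $3.48/m².
Duty = 3,665 × $3.48 = $12,754.20.
Total = $5,436.04 + $49,397.79 + $12,754.20 = $67,588.03.

$67,588.03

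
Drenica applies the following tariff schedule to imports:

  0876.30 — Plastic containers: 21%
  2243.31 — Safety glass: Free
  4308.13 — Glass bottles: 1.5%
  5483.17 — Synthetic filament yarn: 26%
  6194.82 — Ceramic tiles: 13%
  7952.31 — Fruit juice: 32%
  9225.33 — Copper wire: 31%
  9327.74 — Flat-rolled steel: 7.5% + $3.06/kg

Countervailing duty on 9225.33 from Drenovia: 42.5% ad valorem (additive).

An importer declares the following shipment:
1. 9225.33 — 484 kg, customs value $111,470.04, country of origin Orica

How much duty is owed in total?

$34,555.71

Line 1 (9225.33, Orica, 484 kg, $111,470.04):
Base rate for 9225.33 is 31%.
The additional-duty order on 9225.33 targets Drenovia, not Orica; it does not apply.
Duty = $111,470.04 × 31% = $34,555.71.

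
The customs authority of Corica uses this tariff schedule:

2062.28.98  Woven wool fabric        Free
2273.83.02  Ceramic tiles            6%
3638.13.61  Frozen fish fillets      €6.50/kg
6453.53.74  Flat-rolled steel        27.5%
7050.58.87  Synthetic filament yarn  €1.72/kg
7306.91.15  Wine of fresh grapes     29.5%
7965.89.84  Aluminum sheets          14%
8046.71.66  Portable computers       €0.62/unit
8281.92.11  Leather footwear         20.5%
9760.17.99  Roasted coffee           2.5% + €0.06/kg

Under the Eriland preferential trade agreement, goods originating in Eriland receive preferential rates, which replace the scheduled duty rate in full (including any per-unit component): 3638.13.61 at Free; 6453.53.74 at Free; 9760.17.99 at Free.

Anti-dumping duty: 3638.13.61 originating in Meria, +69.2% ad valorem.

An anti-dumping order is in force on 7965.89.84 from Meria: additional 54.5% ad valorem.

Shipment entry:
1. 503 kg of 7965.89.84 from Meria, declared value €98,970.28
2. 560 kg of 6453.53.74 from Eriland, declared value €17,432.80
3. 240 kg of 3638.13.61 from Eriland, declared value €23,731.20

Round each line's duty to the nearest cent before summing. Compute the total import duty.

Line 1 (7965.89.84, Meria, 503 kg, €98,970.28):
Base rate for 7965.89.84 is 14%.
Additional duty on 7965.89.84 from Meria: +54.5%. Applied ad valorem rate: 14% + 54.5% = 68.5%.
Duty = €98,970.28 × 68.5% = €67,794.64.
Line 2 (6453.53.74, Eriland, 560 kg, €17,432.80):
Base rate for 6453.53.74 is 27.5%.
Origin Eriland qualifies under the Corica–Eriland agreement and 6453.53.74 is covered: preferential rate Free applies instead.
Duty = €17,432.80 × 0% = €0.00.
Line 3 (3638.13.61, Eriland, 240 kg, €23,731.20):
Base rate for 3638.13.61 is €6.50/kg.
Origin Eriland qualifies under the Corica–Eriland agreement and 3638.13.61 is covered: preferential rate Free applies instead.
The additional-duty order on 3638.13.61 targets Meria, not Eriland; it does not apply.
Duty = €23,731.20 × 0% = €0.00.
Total = €67,794.64 + €0.00 + €0.00 = €67,794.64.

€67,794.64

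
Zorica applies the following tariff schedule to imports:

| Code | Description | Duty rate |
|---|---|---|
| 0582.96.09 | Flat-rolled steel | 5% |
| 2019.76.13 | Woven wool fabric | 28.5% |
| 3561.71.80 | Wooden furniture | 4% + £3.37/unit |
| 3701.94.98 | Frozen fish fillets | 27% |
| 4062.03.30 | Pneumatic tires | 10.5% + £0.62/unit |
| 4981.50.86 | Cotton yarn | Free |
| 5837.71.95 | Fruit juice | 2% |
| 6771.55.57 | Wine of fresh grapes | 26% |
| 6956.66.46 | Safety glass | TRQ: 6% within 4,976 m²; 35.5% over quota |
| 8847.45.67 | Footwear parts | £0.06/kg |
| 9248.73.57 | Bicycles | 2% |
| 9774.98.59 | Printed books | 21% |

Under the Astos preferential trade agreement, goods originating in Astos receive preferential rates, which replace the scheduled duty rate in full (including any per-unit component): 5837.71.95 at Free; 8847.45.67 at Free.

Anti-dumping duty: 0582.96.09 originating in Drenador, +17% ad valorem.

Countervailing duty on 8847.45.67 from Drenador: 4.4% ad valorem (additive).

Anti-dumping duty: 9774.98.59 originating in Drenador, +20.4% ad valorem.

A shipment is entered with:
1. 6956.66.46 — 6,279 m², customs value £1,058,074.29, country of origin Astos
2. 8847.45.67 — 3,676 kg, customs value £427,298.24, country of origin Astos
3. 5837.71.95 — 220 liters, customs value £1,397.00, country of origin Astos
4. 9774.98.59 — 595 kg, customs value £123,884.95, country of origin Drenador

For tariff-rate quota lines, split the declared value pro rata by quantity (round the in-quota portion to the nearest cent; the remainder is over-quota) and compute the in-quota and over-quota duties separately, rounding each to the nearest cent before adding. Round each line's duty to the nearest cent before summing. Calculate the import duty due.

Line 1 (6956.66.46, Astos, 6,279 m², £1,058,074.29):
Code 6956.66.46 is under a tariff-rate quota (threshold 4,976 m²). In-quota: 4,976 m² at 6%; over-quota: 1,303 m² at 35.5%.
Pro-rata value split: in-quota = £1,058,074.29 × 4,976/6,279 = £838,505.76; over-quota = £1,058,074.29 − £838,505.76 = £219,568.53.
In-quota duty = £838,505.76 × 6% = £50,310.35. Over-quota duty = £219,568.53 × 35.5% = £77,946.83.
Line duty = £50,310.35 + £77,946.83 = £128,257.18.
Line 2 (8847.45.67, Astos, 3,676 kg, £427,298.24):
Base rate for 8847.45.67 is £0.06/kg.
Origin Astos qualifies under the Zorica–Astos agreement and 8847.45.67 is covered: preferential rate Free applies instead.
The additional-duty order on 8847.45.67 targets Drenador, not Astos; it does not apply.
Duty = £427,298.24 × 0% = £0.00.
Line 3 (5837.71.95, Astos, 220 liters, £1,397.00):
Base rate for 5837.71.95 is 2%.
Origin Astos qualifies under the Zorica–Astos agreement and 5837.71.95 is covered: preferential rate Free applies instead.
Duty = £1,397.00 × 0% = £0.00.
Line 4 (9774.98.59, Drenador, 595 kg, £123,884.95):
Base rate for 9774.98.59 is 21%.
Additional duty on 9774.98.59 from Drenador: +20.4%. Applied ad valorem rate: 21% + 20.4% = 41.4%.
Duty = £123,884.95 × 41.4% = £51,288.37.
Total = £128,257.18 + £0.00 + £0.00 + £51,288.37 = £179,545.55.

£179,545.55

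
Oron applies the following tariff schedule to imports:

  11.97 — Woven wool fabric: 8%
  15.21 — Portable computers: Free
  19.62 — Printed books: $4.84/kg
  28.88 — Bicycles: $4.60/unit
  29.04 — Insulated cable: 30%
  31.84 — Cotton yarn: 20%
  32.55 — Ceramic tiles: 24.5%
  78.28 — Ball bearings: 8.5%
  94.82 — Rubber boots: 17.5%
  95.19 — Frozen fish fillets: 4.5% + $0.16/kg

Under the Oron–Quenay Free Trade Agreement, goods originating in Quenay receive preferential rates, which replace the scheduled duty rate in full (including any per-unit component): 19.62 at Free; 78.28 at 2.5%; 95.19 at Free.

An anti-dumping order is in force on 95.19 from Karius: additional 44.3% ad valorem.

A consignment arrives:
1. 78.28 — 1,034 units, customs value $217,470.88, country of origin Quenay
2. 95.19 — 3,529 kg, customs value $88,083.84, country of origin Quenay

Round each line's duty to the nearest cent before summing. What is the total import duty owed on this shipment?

Line 1 (78.28, Quenay, 1,034 units, $217,470.88):
Base rate for 78.28 is 8.5%.
Origin Quenay qualifies under the Oron–Quenay agreement and 78.28 is covered: preferential rate 2.5% applies instead.
Duty = $217,470.88 × 2.5% = $5,436.77.
Line 2 (95.19, Quenay, 3,529 kg, $88,083.84):
Base rate for 95.19 is 4.5% + $0.16/kg.
Origin Quenay qualifies under the Oron–Quenay agreement and 95.19 is covered: preferential rate Free applies instead.
The additional-duty order on 95.19 targets Karius, not Quenay; it does not apply.
Duty = $88,083.84 × 0% = $0.00.
Total = $5,436.77 + $0.00 = $5,436.77.

$5,436.77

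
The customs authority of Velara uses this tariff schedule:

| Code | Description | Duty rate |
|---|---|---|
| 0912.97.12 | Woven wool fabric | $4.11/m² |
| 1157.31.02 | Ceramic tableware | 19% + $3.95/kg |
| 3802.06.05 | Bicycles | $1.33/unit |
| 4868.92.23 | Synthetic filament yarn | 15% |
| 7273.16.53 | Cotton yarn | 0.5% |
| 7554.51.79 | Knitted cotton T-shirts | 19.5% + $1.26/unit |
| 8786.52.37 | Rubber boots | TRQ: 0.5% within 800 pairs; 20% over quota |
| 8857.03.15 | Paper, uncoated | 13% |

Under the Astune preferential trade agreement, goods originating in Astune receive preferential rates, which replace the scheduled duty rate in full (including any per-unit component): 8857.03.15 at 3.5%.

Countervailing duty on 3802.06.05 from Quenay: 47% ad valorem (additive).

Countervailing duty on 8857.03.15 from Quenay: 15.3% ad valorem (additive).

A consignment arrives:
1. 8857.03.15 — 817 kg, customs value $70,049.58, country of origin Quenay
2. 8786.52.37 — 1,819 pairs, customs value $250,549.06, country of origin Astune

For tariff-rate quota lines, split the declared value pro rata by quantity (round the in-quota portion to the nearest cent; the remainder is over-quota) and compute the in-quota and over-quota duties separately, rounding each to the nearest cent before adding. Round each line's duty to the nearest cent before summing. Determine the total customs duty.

$48,446.40

Line 1 (8857.03.15, Quenay, 817 kg, $70,049.58):
Base rate for 8857.03.15 is 13%.
8857.03.15 has an FTA preferential rate, but origin Quenay is not Astune; base rate stands.
Additional duty on 8857.03.15 from Quenay: +15.3%. Applied ad valorem rate: 13% + 15.3% = 28.3%.
Duty = $70,049.58 × 28.3% = $19,824.03.
Line 2 (8786.52.37, Astune, 1,819 pairs, $250,549.06):
Code 8786.52.37 is under a tariff-rate quota (threshold 800 pairs). In-quota: 800 pairs at 0.5%; over-quota: 1,019 pairs at 20%.
Pro-rata value split: in-quota = $250,549.06 × 800/1,819 = $110,192.00; over-quota = $250,549.06 − $110,192.00 = $140,357.06.
In-quota duty = $110,192.00 × 0.5% = $550.96. Over-quota duty = $140,357.06 × 20% = $28,071.41.
Line duty = $550.96 + $28,071.41 = $28,622.37.
Total = $19,824.03 + $28,622.37 = $48,446.40.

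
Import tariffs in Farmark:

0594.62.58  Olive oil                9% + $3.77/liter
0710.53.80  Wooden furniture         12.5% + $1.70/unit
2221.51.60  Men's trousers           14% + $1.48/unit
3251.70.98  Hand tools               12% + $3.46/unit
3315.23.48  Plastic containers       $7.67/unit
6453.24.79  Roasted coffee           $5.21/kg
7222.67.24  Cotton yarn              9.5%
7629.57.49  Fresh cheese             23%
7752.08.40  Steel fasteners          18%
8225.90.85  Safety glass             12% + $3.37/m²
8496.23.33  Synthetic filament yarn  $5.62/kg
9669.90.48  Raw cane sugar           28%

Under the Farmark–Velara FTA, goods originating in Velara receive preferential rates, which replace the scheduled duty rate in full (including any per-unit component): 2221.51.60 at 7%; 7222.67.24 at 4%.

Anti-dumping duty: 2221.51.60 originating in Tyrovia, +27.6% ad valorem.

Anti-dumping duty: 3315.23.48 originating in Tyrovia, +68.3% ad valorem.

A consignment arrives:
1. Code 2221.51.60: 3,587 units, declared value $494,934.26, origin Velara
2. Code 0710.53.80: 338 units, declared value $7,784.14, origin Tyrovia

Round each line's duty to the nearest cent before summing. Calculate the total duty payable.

Line 1 (2221.51.60, Velara, 3,587 units, $494,934.26):
Base rate for 2221.51.60 is 14% + $1.48/unit.
Origin Velara qualifies under the Farmark–Velara agreement and 2221.51.60 is covered: preferential rate 7% applies instead.
The additional-duty order on 2221.51.60 targets Tyrovia, not Velara; it does not apply.
Duty = $494,934.26 × 7% = $34,645.40.
Line 2 (0710.53.80, Tyrovia, 338 units, $7,784.14):
Base rate for 0710.53.80 is 12.5% + $1.70/unit.
Duty = $7,784.14 × 12.5% + 338 × $1.70 = $1,547.62.
Total = $34,645.40 + $1,547.62 = $36,193.02.

$36,193.02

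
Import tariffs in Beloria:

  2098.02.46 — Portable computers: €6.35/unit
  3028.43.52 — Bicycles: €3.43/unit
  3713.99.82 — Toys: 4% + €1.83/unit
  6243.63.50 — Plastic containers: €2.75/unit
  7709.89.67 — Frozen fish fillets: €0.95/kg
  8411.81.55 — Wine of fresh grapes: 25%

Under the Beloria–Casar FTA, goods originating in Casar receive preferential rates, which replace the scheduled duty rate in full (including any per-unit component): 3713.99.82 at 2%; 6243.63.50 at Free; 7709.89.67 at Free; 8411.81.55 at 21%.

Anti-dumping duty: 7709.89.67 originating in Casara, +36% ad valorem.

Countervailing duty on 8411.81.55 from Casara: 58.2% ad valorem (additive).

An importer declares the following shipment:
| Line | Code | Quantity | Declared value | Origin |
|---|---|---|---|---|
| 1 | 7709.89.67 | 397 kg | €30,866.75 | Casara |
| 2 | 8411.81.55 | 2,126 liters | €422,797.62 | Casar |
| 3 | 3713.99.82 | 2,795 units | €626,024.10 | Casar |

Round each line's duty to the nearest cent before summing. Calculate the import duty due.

€112,797.16

Line 1 (7709.89.67, Casara, 397 kg, €30,866.75):
Base rate for 7709.89.67 is €0.95/kg.
7709.89.67 has an FTA preferential rate, but origin Casara is not Casar; base rate stands.
Additional duty on 7709.89.67 from Casara: +36% ad valorem. Applied ad valorem rate = 36%.
Duty = €30,866.75 × 36% + 397 × €0.95 = €11,489.18.
Line 2 (8411.81.55, Casar, 2,126 liters, €422,797.62):
Base rate for 8411.81.55 is 25%.
Origin Casar qualifies under the Beloria–Casar agreement and 8411.81.55 is covered: preferential rate 21% applies instead.
The additional-duty order on 8411.81.55 targets Casara, not Casar; it does not apply.
Duty = €422,797.62 × 21% = €88,787.50.
Line 3 (3713.99.82, Casar, 2,795 units, €626,024.10):
Base rate for 3713.99.82 is 4% + €1.83/unit.
Origin Casar qualifies under the Beloria–Casar agreement and 3713.99.82 is covered: preferential rate 2% applies instead.
Duty = €626,024.10 × 2% = €12,520.48.
Total = €11,489.18 + €88,787.50 + €12,520.48 = €112,797.16.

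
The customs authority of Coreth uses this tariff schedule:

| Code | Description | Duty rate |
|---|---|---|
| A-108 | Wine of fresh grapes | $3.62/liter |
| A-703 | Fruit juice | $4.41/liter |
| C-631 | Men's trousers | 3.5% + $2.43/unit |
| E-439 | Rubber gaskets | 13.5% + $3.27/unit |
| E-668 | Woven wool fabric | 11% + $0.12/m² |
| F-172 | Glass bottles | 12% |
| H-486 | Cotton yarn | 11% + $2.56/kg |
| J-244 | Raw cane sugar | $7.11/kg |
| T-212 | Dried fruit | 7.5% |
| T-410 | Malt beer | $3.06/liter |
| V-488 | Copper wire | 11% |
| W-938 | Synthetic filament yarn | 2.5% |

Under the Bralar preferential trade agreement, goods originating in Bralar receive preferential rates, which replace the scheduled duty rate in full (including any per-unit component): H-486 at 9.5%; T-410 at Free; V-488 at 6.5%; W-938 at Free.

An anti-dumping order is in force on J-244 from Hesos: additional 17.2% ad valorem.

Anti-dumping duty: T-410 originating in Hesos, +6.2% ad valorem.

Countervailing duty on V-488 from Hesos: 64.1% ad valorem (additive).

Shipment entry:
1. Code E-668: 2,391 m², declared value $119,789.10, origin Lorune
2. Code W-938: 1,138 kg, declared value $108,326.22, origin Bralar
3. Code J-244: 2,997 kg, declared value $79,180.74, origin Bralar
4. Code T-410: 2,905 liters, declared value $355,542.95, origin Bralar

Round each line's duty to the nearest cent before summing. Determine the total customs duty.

Line 1 (E-668, Lorune, 2,391 m², $119,789.10):
Base rate for E-668 is 11% + $0.12/m².
Duty = $119,789.10 × 11% + 2,391 × $0.12 = $13,463.72.
Line 2 (W-938, Bralar, 1,138 kg, $108,326.22):
Base rate for W-938 is 2.5%.
Origin Bralar qualifies under the Coreth–Bralar agreement and W-938 is covered: preferential rate Free applies instead.
Duty = $108,326.22 × 0% = $0.00.
Line 3 (J-244, Bralar, 2,997 kg, $79,180.74):
Base rate for J-244 is $7.11/kg.
Origin Bralar is the FTA partner but J-244 is not on the preference list; base rate stands.
The additional-duty order on J-244 targets Hesos, not Bralar; it does not apply.
Duty = 2,997 × $7.11 = $21,308.67.
Line 4 (T-410, Bralar, 2,905 liters, $355,542.95):
Base rate for T-410 is $3.06/liter.
Origin Bralar qualifies under the Coreth–Bralar agreement and T-410 is covered: preferential rate Free applies instead.
The additional-duty order on T-410 targets Hesos, not Bralar; it does not apply.
Duty = $355,542.95 × 0% = $0.00.
Total = $13,463.72 + $0.00 + $21,308.67 + $0.00 = $34,772.39.

$34,772.39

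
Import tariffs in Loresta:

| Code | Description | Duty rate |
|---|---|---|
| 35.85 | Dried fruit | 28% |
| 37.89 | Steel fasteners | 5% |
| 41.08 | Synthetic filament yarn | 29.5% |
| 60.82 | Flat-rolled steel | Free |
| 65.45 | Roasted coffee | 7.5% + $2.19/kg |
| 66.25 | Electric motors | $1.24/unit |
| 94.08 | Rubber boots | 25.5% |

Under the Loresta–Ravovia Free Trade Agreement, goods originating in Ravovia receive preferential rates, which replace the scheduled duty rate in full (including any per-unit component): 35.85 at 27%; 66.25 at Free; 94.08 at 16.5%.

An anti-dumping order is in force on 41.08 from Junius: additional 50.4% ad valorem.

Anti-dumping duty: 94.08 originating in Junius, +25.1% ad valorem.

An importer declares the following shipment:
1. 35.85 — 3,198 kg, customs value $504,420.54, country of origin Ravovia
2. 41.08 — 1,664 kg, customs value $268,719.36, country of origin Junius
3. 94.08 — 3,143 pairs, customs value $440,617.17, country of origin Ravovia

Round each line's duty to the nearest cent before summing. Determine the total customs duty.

$423,602.15

Line 1 (35.85, Ravovia, 3,198 kg, $504,420.54):
Base rate for 35.85 is 28%.
Origin Ravovia qualifies under the Loresta–Ravovia agreement and 35.85 is covered: preferential rate 27% applies instead.
Duty = $504,420.54 × 27% = $136,193.55.
Line 2 (41.08, Junius, 1,664 kg, $268,719.36):
Base rate for 41.08 is 29.5%.
Additional duty on 41.08 from Junius: +50.4%. Applied ad valorem rate: 29.5% + 50.4% = 79.9%.
Duty = $268,719.36 × 79.9% = $214,706.77.
Line 3 (94.08, Ravovia, 3,143 pairs, $440,617.17):
Base rate for 94.08 is 25.5%.
Origin Ravovia qualifies under the Loresta–Ravovia agreement and 94.08 is covered: preferential rate 16.5% applies instead.
The additional-duty order on 94.08 targets Junius, not Ravovia; it does not apply.
Duty = $440,617.17 × 16.5% = $72,701.83.
Total = $136,193.55 + $214,706.77 + $72,701.83 = $423,602.15.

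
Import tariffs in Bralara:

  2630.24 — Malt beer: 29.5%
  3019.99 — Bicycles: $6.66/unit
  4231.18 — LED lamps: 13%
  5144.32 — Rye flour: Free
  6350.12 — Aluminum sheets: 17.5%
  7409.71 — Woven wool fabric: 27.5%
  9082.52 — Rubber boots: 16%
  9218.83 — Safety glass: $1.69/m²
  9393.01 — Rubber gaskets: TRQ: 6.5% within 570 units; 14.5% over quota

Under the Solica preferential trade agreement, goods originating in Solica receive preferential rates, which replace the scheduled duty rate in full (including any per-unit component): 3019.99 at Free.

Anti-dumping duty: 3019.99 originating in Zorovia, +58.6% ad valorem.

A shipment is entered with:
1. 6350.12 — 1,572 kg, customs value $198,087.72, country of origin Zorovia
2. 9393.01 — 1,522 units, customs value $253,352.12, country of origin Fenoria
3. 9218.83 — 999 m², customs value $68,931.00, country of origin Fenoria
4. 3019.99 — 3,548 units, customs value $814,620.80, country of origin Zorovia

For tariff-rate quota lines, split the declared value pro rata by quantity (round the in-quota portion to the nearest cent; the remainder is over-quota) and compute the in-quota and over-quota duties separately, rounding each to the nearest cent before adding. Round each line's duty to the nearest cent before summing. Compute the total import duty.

$566,496.61

Line 1 (6350.12, Zorovia, 1,572 kg, $198,087.72):
Base rate for 6350.12 is 17.5%.
Duty = $198,087.72 × 17.5% = $34,665.35.
Line 2 (9393.01, Fenoria, 1,522 units, $253,352.12):
Code 9393.01 is under a tariff-rate quota (threshold 570 units). In-quota: 570 units at 6.5%; over-quota: 952 units at 14.5%.
Pro-rata value split: in-quota = $253,352.12 × 570/1,522 = $94,882.20; over-quota = $253,352.12 − $94,882.20 = $158,469.92.
In-quota duty = $94,882.20 × 6.5% = $6,167.34. Over-quota duty = $158,469.92 × 14.5% = $22,978.14.
Line duty = $6,167.34 + $22,978.14 = $29,145.48.
Line 3 (9218.83, Fenoria, 999 m², $68,931.00):
Base rate for 9218.83 is $1.69/m².
Duty = 999 × $1.69 = $1,688.31.
Line 4 (3019.99, Zorovia, 3,548 units, $814,620.80):
Base rate for 3019.99 is $6.66/unit.
3019.99 has an FTA preferential rate, but origin Zorovia is not Solica; base rate stands.
Additional duty on 3019.99 from Zorovia: +58.6% ad valorem. Applied ad valorem rate = 58.6%.
Duty = $814,620.80 × 58.6% + 3,548 × $6.66 = $500,997.47.
Total = $34,665.35 + $29,145.48 + $1,688.31 + $500,997.47 = $566,496.61.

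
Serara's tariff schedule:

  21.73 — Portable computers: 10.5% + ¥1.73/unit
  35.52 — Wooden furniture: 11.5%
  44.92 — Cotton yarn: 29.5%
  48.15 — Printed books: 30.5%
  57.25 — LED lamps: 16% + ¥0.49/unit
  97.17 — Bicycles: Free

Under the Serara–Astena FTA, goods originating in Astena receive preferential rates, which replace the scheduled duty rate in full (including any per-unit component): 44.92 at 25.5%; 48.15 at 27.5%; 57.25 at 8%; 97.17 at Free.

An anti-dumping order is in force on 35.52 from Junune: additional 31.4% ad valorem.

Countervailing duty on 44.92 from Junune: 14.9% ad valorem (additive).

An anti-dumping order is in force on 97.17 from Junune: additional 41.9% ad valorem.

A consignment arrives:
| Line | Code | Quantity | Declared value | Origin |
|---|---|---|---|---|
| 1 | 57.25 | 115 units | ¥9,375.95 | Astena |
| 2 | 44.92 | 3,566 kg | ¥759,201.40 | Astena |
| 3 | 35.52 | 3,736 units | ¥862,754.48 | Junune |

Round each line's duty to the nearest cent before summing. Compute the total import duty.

¥564,468.11

Line 1 (57.25, Astena, 115 units, ¥9,375.95):
Base rate for 57.25 is 16% + ¥0.49/unit.
Origin Astena qualifies under the Serara–Astena agreement and 57.25 is covered: preferential rate 8% applies instead.
Duty = ¥9,375.95 × 8% = ¥750.08.
Line 2 (44.92, Astena, 3,566 kg, ¥759,201.40):
Base rate for 44.92 is 29.5%.
Origin Astena qualifies under the Serara–Astena agreement and 44.92 is covered: preferential rate 25.5% applies instead.
The additional-duty order on 44.92 targets Junune, not Astena; it does not apply.
Duty = ¥759,201.40 × 25.5% = ¥193,596.36.
Line 3 (35.52, Junune, 3,736 units, ¥862,754.48):
Base rate for 35.52 is 11.5%.
Additional duty on 35.52 from Junune: +31.4%. Applied ad valorem rate: 11.5% + 31.4% = 42.9%.
Duty = ¥862,754.48 × 42.9% = ¥370,121.67.
Total = ¥750.08 + ¥193,596.36 + ¥370,121.67 = ¥564,468.11.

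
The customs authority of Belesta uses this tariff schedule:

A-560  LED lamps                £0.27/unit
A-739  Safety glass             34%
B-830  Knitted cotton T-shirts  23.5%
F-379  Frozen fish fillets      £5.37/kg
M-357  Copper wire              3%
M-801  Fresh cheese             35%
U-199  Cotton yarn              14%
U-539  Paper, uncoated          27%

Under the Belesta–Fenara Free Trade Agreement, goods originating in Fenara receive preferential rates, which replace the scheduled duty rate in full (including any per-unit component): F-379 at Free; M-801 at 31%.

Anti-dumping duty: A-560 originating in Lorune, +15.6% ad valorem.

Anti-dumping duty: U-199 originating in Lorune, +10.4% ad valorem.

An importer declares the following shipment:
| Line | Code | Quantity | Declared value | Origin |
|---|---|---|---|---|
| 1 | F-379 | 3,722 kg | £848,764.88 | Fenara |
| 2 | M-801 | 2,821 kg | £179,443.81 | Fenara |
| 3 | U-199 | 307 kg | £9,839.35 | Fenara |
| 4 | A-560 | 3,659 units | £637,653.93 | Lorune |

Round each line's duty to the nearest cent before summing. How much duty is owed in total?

Line 1 (F-379, Fenara, 3,722 kg, £848,764.88):
Base rate for F-379 is £5.37/kg.
Origin Fenara qualifies under the Belesta–Fenara agreement and F-379 is covered: preferential rate Free applies instead.
Duty = £848,764.88 × 0% = £0.00.
Line 2 (M-801, Fenara, 2,821 kg, £179,443.81):
Base rate for M-801 is 35%.
Origin Fenara qualifies under the Belesta–Fenara agreement and M-801 is covered: preferential rate 31% applies instead.
Duty = £179,443.81 × 31% = £55,627.58.
Line 3 (U-199, Fenara, 307 kg, £9,839.35):
Base rate for U-199 is 14%.
Origin Fenara is the FTA partner but U-199 is not on the preference list; base rate stands.
The additional-duty order on U-199 targets Lorune, not Fenara; it does not apply.
Duty = £9,839.35 × 14% = £1,377.51.
Line 4 (A-560, Lorune, 3,659 units, £637,653.93):
Base rate for A-560 is £0.27/unit.
Additional duty on A-560 from Lorune: +15.6% ad valorem. Applied ad valorem rate = 15.6%.
Duty = £637,653.93 × 15.6% + 3,659 × £0.27 = £100,461.94.
Total = £0.00 + £55,627.58 + £1,377.51 + £100,461.94 = £157,467.03.

£157,467.03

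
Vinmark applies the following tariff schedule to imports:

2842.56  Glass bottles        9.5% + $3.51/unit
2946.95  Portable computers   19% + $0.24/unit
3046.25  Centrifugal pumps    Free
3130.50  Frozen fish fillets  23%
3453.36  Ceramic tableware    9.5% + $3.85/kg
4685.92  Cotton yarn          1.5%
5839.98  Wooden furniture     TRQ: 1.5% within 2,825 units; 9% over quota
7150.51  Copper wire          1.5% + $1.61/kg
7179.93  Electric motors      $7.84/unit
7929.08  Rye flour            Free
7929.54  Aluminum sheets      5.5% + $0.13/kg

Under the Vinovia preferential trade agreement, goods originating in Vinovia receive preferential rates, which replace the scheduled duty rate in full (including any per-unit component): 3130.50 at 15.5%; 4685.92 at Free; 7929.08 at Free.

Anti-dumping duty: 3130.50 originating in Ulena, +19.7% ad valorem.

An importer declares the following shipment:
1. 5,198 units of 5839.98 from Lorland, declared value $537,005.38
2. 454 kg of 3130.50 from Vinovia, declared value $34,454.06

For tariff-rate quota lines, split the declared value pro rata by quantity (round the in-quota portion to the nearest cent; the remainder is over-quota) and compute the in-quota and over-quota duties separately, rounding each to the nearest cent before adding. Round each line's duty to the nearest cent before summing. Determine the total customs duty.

$31,782.06

Line 1 (5839.98, Lorland, 5,198 units, $537,005.38):
Code 5839.98 is under a tariff-rate quota (threshold 2,825 units). In-quota: 2,825 units at 1.5%; over-quota: 2,373 units at 9%.
Pro-rata value split: in-quota = $537,005.38 × 2,825/5,198 = $291,850.75; over-quota = $537,005.38 − $291,850.75 = $245,154.63.
In-quota duty = $291,850.75 × 1.5% = $4,377.76. Over-quota duty = $245,154.63 × 9% = $22,063.92.
Line duty = $4,377.76 + $22,063.92 = $26,441.68.
Line 2 (3130.50, Vinovia, 454 kg, $34,454.06):
Base rate for 3130.50 is 23%.
Origin Vinovia qualifies under the Vinmark–Vinovia agreement and 3130.50 is covered: preferential rate 15.5% applies instead.
The additional-duty order on 3130.50 targets Ulena, not Vinovia; it does not apply.
Duty = $34,454.06 × 15.5% = $5,340.38.
Total = $26,441.68 + $5,340.38 = $31,782.06.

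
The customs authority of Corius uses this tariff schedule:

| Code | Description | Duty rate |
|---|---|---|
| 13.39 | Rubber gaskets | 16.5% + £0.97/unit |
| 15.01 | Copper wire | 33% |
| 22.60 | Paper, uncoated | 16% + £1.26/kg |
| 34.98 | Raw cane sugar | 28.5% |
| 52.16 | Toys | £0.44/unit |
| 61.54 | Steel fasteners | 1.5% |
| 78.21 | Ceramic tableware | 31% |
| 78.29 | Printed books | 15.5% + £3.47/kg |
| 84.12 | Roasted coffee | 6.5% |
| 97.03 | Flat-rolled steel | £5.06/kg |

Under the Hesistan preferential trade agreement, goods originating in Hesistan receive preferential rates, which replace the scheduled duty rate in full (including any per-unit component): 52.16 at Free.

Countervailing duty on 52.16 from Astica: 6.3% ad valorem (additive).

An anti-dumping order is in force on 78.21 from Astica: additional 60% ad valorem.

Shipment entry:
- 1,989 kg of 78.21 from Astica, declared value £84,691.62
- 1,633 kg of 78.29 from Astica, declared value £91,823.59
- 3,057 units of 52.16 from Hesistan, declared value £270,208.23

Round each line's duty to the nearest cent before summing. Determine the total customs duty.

Line 1 (78.21, Astica, 1,989 kg, £84,691.62):
Base rate for 78.21 is 31%.
Additional duty on 78.21 from Astica: +60%. Applied ad valorem rate: 31% + 60% = 91%.
Duty = £84,691.62 × 91% = £77,069.37.
Line 2 (78.29, Astica, 1,633 kg, £91,823.59):
Base rate for 78.29 is 15.5% + £3.47/kg.
Duty = £91,823.59 × 15.5% + 1,633 × £3.47 = £19,899.17.
Line 3 (52.16, Hesistan, 3,057 units, £270,208.23):
Base rate for 52.16 is £0.44/unit.
Origin Hesistan qualifies under the Corius–Hesistan agreement and 52.16 is covered: preferential rate Free applies instead.
The additional-duty order on 52.16 targets Astica, not Hesistan; it does not apply.
Duty = £270,208.23 × 0% = £0.00.
Total = £77,069.37 + £19,899.17 + £0.00 = £96,968.54.

£96,968.54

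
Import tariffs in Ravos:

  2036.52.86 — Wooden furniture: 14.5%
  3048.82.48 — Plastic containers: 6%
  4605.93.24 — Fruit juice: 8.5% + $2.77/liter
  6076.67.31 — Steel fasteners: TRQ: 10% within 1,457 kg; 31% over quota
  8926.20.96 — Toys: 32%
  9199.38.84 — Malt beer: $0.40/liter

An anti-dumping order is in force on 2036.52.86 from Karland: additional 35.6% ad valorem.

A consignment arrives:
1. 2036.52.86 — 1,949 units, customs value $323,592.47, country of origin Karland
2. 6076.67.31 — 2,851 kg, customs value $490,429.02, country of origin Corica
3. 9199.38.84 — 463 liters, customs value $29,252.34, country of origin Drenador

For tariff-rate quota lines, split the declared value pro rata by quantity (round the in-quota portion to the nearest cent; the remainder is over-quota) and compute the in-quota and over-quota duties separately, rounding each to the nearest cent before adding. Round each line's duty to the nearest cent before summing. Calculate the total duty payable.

$261,705.06

Line 1 (2036.52.86, Karland, 1,949 units, $323,592.47):
Base rate for 2036.52.86 is 14.5%.
Additional duty on 2036.52.86 from Karland: +35.6%. Applied ad valorem rate: 14.5% + 35.6% = 50.1%.
Duty = $323,592.47 × 50.1% = $162,119.83.
Line 2 (6076.67.31, Corica, 2,851 kg, $490,429.02):
Code 6076.67.31 is under a tariff-rate quota (threshold 1,457 kg). In-quota: 1,457 kg at 10%; over-quota: 1,394 kg at 31%.
Pro-rata value split: in-quota = $490,429.02 × 1,457/2,851 = $250,633.14; over-quota = $490,429.02 − $250,633.14 = $239,795.88.
In-quota duty = $250,633.14 × 10% = $25,063.31. Over-quota duty = $239,795.88 × 31% = $74,336.72.
Line duty = $25,063.31 + $74,336.72 = $99,400.03.
Line 3 (9199.38.84, Drenador, 463 liters, $29,252.34):
Base rate for 9199.38.84 is $0.40/liter.
Duty = 463 × $0.40 = $185.20.
Total = $162,119.83 + $99,400.03 + $185.20 = $261,705.06.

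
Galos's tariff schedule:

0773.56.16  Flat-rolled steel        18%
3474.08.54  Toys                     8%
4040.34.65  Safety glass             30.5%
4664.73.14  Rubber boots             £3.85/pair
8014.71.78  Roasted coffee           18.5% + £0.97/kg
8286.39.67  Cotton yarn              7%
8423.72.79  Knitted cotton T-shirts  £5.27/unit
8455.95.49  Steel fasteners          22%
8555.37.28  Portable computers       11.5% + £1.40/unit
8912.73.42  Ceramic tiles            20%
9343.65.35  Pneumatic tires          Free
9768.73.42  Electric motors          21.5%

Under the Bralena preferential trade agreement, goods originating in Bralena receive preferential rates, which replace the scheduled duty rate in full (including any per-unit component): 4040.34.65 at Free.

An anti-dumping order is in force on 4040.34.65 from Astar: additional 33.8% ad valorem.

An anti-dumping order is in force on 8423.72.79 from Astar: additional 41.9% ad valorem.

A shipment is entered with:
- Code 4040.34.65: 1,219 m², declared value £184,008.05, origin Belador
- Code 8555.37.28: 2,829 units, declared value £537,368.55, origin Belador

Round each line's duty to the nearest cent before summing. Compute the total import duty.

Line 1 (4040.34.65, Belador, 1,219 m², £184,008.05):
Base rate for 4040.34.65 is 30.5%.
4040.34.65 has an FTA preferential rate, but origin Belador is not Bralena; base rate stands.
The additional-duty order on 4040.34.65 targets Astar, not Belador; it does not apply.
Duty = £184,008.05 × 30.5% = £56,122.46.
Line 2 (8555.37.28, Belador, 2,829 units, £537,368.55):
Base rate for 8555.37.28 is 11.5% + £1.40/unit.
Duty = £537,368.55 × 11.5% + 2,829 × £1.40 = £65,757.98.
Total = £56,122.46 + £65,757.98 = £121,880.44.

£121,880.44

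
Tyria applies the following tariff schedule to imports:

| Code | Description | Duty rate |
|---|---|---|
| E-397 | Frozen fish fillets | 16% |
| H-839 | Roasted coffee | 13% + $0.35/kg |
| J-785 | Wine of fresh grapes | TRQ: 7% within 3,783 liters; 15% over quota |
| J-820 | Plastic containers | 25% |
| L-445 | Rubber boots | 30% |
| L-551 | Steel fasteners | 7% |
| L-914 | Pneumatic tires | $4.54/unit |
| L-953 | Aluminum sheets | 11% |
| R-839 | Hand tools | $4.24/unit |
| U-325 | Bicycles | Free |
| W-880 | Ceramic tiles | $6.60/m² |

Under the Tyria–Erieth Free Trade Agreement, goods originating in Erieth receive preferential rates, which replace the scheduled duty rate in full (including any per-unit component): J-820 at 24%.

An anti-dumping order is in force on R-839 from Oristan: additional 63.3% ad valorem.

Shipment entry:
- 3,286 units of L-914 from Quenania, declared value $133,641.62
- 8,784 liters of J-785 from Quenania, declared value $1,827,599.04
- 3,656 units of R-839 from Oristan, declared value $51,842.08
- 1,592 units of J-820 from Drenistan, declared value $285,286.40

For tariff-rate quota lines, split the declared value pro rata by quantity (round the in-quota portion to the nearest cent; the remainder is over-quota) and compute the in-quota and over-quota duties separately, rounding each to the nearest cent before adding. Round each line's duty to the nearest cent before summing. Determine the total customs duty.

$345,730.10

Line 1 (L-914, Quenania, 3,286 units, $133,641.62):
Base rate for L-914 is $4.54/unit.
Duty = 3,286 × $4.54 = $14,918.44.
Line 2 (J-785, Quenania, 8,784 liters, $1,827,599.04):
Code J-785 is under a tariff-rate quota (threshold 3,783 liters). In-quota: 3,783 liters at 7%; over-quota: 5,001 liters at 15%.
Pro-rata value split: in-quota = $1,827,599.04 × 3,783/8,784 = $787,090.98; over-quota = $1,827,599.04 − $787,090.98 = $1,040,508.06.
In-quota duty = $787,090.98 × 7% = $55,096.37. Over-quota duty = $1,040,508.06 × 15% = $156,076.21.
Line duty = $55,096.37 + $156,076.21 = $211,172.58.
Line 3 (R-839, Oristan, 3,656 units, $51,842.08):
Base rate for R-839 is $4.24/unit.
Additional duty on R-839 from Oristan: +63.3% ad valorem. Applied ad valorem rate = 63.3%.
Duty = $51,842.08 × 63.3% + 3,656 × $4.24 = $48,317.48.
Line 4 (J-820, Drenistan, 1,592 units, $285,286.40):
Base rate for J-820 is 25%.
J-820 has an FTA preferential rate, but origin Drenistan is not Erieth; base rate stands.
Duty = $285,286.40 × 25% = $71,321.60.
Total = $14,918.44 + $211,172.58 + $48,317.48 + $71,321.60 = $345,730.10.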